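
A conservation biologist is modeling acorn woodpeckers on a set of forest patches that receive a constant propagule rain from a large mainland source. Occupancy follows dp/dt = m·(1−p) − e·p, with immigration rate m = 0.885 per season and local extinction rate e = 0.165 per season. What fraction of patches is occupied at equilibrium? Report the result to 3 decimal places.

Setting dp/dt = 0: m − m·p* = e·p*, so m = (m+e)·p*.
p* = m/(m+e) = 0.885/(0.885+0.165) = 0.885/1.0500 = 0.8429.

0.843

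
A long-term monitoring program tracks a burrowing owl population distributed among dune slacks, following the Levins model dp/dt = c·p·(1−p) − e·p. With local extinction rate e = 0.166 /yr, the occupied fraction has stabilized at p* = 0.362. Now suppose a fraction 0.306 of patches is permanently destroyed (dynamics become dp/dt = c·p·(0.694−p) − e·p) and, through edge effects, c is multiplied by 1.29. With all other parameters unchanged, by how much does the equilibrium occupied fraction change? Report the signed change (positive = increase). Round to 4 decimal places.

-0.1626

Balance c(1−p*) = e gives c = e/(1 − 0.36200) = 0.166/0.63800 = 0.26019.
New p* = 0.694 − e/c = 0.694 − 0.16600/0.33565 = 0.19944.
Δp* = 0.19944 − 0.36200 = -0.16256.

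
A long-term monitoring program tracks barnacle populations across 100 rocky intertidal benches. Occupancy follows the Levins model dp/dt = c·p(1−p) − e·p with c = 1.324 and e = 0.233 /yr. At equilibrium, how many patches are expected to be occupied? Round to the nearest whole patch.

p* = 1 − e/c = 1 − 0.233/1.324 = 0.8240.
Expected occupied patches = N × p* = 100 × 0.8240 = 82.40 ≈ 82.

82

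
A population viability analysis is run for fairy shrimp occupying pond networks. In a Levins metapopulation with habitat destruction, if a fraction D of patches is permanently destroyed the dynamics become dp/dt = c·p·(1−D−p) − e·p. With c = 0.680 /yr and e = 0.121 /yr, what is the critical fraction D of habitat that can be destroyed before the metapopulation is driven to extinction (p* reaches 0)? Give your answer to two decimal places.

0.82

The nontrivial equilibrium is p* = (1−D) − e/c; extinction occurs when this hits zero.
So D_crit = 1 − e/c = 1 − 0.121/0.680 = 1 − 0.1779 = 0.8221.
Note this equals the original equilibrium occupancy — the Levins extinction-debt result.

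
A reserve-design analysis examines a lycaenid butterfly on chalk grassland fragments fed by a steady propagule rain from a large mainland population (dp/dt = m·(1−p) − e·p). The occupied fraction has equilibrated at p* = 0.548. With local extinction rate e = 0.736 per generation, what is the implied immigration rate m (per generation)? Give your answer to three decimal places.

At equilibrium m(1−p*) = e·p*, so m = e·p*/(1−p*).
m = 0.736 × 0.548 / 0.4520 = 0.4033/0.4520 = 0.8923.

0.892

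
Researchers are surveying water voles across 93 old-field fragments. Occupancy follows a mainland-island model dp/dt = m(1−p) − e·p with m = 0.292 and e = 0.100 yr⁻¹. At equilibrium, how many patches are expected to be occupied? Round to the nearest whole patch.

p* = m/(m+e) = 0.292/0.3920 = 0.7449.
Expected occupied patches = N × p* = 93 × 0.7449 = 69.28 ≈ 69.

69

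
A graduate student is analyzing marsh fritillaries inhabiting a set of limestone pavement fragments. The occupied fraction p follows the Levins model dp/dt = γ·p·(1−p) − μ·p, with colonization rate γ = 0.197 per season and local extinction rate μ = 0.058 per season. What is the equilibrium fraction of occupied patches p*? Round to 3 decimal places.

Setting dp/dt = 0 and dividing through by p* gives γ·(1−p*) = μ.
So p* = 1 − μ/γ = 1 − 0.058/0.197 = 1 − 0.2944 = 0.7056.

0.706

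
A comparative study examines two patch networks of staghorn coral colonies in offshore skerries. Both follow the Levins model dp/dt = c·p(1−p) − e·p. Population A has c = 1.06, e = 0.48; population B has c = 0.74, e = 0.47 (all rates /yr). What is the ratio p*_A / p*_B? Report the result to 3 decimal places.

1.500

A: p*_A = 1 − 0.48/1.06 = 0.5472.
B: p*_B = 1 − 0.47/0.74 = 0.3649.
p*_A / p*_B = 0.5472/0.3649 = 1.4997.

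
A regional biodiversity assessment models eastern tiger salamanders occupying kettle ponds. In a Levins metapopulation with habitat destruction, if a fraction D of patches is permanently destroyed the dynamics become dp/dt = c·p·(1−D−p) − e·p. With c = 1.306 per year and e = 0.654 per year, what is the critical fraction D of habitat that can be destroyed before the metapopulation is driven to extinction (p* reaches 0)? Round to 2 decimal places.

The nontrivial equilibrium is p* = (1−D) − e/c; extinction occurs when this hits zero.
So D_crit = 1 − e/c = 1 − 0.654/1.306 = 1 − 0.5008 = 0.4992.
This equals the undisturbed p*, a classic result of Lande's extension.

0.50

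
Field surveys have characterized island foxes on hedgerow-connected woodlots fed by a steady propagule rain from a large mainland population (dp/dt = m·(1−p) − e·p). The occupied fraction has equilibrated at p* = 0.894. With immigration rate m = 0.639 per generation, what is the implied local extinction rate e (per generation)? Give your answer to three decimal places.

At equilibrium m(1−p*) = e·p*, so e = m(1−p*)/p*.
e = 0.639 × 0.1060 / 0.894 = 0.0758.

0.076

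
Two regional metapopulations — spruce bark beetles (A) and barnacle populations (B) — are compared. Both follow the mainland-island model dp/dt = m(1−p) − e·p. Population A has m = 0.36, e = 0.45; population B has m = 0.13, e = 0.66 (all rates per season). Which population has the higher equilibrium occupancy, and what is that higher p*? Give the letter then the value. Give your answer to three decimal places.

A, 0.444

A: p*_A = m/(m+e) = 0.36/0.8100 = 0.4444.
B: p*_B = 0.13/0.7900 = 0.1646.
A is higher at 0.4444.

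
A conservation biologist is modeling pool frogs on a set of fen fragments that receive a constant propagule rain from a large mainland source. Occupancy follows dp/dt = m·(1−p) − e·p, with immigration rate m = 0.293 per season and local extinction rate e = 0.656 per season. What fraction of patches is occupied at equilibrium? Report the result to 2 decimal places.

Setting dp/dt = 0: m − m·p* = e·p*, so m = (m+e)·p*.
p* = m/(m+e) = 0.293/(0.293+0.656) = 0.293/0.9490 = 0.3087.

0.31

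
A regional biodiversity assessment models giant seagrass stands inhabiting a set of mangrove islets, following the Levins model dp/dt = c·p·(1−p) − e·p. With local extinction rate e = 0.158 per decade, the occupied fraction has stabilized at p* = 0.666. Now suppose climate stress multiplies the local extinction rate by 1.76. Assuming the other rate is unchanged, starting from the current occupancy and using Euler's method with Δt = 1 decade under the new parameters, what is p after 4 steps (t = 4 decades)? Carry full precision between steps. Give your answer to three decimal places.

Balance c(1−p*) = e gives c = e/(1 − 0.66600) = 0.158/0.33400 = 0.47305.
Starting from p₀ = 0.66600; update p ← p + (dp/dt)·Δt with the new parameters.
p: 0.66600 → 0.58603  (Δp = -0.07997)
p: 0.58603 → 0.53783  (Δp = -0.04820)
p: 0.53783 → 0.50585  (Δp = -0.03197)
p: 0.50585 → 0.48343  (Δp = -0.02242)

0.483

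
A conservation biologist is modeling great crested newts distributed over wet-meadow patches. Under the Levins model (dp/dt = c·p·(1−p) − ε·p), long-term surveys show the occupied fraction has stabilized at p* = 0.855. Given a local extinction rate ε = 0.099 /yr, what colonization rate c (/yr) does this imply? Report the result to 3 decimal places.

0.683

At equilibrium c(1−p*) = ε, so c = ε/(1−p*).
c = 0.099/(1 − 0.855) = 0.099/0.1450 = 0.6828.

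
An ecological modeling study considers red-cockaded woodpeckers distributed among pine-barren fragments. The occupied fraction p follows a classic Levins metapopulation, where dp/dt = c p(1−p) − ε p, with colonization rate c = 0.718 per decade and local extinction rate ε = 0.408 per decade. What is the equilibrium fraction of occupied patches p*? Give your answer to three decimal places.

Setting dp/dt = 0 and dividing through by p* gives c·(1−p*) = ε.
So p* = 1 − ε/c = 1 − 0.408/0.718 = 1 − 0.5682 = 0.4318.

0.432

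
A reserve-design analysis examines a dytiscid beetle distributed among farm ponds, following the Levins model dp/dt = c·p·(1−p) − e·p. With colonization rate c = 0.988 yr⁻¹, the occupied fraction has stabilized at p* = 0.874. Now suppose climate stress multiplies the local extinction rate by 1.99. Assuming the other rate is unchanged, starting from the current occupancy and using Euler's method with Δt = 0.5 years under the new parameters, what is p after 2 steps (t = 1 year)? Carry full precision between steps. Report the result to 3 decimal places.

0.791

Balance c(1−p*) = e gives e = 0.988×(1 − 0.87400) = 0.12449.
Starting from p₀ = 0.87400; update p ← p + (dp/dt)·Δt with the new parameters.
p: 0.87400 → 0.82014  (Δp = -0.05386)
p: 0.82014 → 0.79142  (Δp = -0.02872)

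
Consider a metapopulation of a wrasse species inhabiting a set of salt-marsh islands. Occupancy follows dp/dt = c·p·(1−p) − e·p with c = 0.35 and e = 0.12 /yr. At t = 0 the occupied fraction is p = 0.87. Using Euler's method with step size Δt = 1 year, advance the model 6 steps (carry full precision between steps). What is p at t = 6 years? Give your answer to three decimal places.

0.690

Update rule: p ← p + [c·p·(1−p) − e·p]·Δt with Δt = 1.
step 1: Δp = -0.06481, p = 0.80519
step 2: Δp = -0.04172, p = 0.76346
step 3: Δp = -0.02841, p = 0.73505
step 4: Δp = -0.02004, p = 0.71501
step 5: Δp = -0.01448, p = 0.70053
step 6: Δp = -0.01064, p = 0.68989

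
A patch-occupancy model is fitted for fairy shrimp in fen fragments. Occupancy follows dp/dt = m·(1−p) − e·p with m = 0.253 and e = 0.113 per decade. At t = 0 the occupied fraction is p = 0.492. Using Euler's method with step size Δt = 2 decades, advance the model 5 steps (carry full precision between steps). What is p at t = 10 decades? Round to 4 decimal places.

Update rule: p ← p + [m·(1−p) − e·p]·Δt with Δt = 2.
p: 0.49200 → 0.63786  (Δp = +0.14586)
p: 0.63786 → 0.67695  (Δp = +0.03909)
p: 0.67695 → 0.68742  (Δp = +0.01048)
p: 0.68742 → 0.69023  (Δp = +0.00281)
p: 0.69023 → 0.69098  (Δp = +0.00075)

0.6910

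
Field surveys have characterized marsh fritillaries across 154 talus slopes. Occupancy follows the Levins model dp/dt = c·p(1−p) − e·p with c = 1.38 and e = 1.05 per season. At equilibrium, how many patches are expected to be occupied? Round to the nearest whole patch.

p* = 1 − e/c = 1 − 1.05/1.38 = 0.2391.
Expected occupied patches = N × p* = 154 × 0.2391 = 36.83 ≈ 37.

37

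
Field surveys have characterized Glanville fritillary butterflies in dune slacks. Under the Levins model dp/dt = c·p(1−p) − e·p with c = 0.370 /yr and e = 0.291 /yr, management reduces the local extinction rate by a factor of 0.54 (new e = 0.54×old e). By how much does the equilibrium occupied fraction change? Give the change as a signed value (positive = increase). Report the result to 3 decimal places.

Before: p* = 1 − 0.291/0.370 = 0.2135.
After the change, c = 0.37, e = 0.15714, so p* = 1 − 0.15714/0.37 = 0.5753.
Δp* = 0.5753 − 0.2135 = +0.3618.

0.362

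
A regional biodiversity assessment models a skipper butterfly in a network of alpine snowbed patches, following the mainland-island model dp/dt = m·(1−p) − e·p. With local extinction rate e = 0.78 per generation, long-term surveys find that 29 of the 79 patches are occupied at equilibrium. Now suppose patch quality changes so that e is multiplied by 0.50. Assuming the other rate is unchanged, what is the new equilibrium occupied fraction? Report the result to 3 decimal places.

Observed p* = 29/79 = 0.36709.
Balance m(1−p*) = e·p* gives m = e·p*/(1−p*) = 0.78×0.36709/0.63291 = 0.45240.
New p* = m/(m+e) = 0.45240/(0.45240+0.39000) = 0.53704.

0.537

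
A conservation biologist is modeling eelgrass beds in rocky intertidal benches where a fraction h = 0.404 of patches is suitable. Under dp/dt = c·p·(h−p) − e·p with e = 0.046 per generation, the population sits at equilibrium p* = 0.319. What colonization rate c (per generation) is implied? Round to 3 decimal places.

0.541

At equilibrium c(h−p*) = e, so c = e/(h−p*).
c = 0.046/(0.404 − 0.319) = 0.046/0.0850 = 0.5412.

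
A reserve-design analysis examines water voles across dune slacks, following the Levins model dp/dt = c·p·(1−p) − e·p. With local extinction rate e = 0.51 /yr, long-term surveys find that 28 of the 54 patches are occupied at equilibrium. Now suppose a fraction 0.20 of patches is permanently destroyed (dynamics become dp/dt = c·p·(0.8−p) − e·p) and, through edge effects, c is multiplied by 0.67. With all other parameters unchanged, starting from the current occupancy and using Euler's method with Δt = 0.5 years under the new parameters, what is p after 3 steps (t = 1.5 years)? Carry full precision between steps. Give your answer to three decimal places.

Observed p* = 28/54 = 0.51852.
Balance c(1−p*) = e gives c = e/(1 − 0.51852) = 0.51/0.48148 = 1.05923.
Starting from p₀ = 0.51852; update p ← p + (dp/dt)·Δt with the new parameters.
step 1: Δp = -0.08043, p = 0.43809
step 2: Δp = -0.05545, p = 0.38263
step 3: Δp = -0.04090, p = 0.34173

0.342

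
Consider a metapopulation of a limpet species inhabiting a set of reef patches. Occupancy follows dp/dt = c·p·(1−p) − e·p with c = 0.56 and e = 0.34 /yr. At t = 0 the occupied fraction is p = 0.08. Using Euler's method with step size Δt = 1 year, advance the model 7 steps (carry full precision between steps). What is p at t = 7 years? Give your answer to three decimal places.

0.209

Update rule: p ← p + [c·p·(1−p) − e·p]·Δt with Δt = 1.
step 1: Δp = +0.01402, p = 0.09402
step 2: Δp = +0.01573, p = 0.10975
step 3: Δp = +0.01740, p = 0.12715
step 4: Δp = +0.01892, p = 0.14607
step 5: Δp = +0.02019, p = 0.16626
step 6: Δp = +0.02110, p = 0.18735
step 7: Δp = +0.02156, p = 0.20891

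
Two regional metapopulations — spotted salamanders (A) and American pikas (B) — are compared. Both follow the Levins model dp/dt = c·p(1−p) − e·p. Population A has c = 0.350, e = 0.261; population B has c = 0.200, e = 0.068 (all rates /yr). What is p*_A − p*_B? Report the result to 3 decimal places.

-0.406

A: p*_A = 1 − 0.261/0.350 = 0.2543.
B: p*_B = 1 − 0.068/0.200 = 0.6600.
p*_A − p*_B = 0.2543 − 0.6600 = -0.4057.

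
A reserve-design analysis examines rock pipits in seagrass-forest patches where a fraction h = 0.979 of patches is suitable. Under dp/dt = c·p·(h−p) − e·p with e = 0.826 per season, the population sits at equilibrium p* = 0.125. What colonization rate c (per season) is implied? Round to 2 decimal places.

At equilibrium c(h−p*) = e, so c = e/(h−p*).
c = 0.826/(0.979 − 0.125) = 0.826/0.8540 = 0.9672.

0.97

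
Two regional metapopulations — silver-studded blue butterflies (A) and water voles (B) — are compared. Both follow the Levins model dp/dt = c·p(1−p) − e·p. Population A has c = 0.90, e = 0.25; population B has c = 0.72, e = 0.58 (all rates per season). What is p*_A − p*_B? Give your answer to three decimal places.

0.528

A: p*_A = 1 − 0.25/0.90 = 0.7222.
B: p*_B = 1 − 0.58/0.72 = 0.1944.
p*_A − p*_B = 0.7222 − 0.1944 = 0.5278.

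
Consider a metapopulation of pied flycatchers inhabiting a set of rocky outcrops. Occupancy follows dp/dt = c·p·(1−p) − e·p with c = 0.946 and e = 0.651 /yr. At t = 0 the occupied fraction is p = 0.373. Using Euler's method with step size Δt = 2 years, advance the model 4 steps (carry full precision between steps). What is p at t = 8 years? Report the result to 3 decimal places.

Update rule: p ← p + [c·p·(1−p) − e·p]·Δt with Δt = 2.
t = 2: p = 0.37300 + (-0.04316) = 0.32984
t = 4: p = 0.32984 + (-0.01123) = 0.31861
t = 6: p = 0.31861 + (-0.00408) = 0.31453
t = 8: p = 0.31453 + (-0.00160) = 0.31293

0.313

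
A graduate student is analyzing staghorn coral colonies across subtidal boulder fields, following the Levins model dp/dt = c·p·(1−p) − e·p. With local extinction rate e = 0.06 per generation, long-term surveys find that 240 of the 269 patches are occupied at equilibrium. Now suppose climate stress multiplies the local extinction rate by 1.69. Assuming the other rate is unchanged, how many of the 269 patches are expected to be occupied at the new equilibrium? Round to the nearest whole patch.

220

Observed p* = 240/269 = 0.89219.
Balance c(1−p*) = e gives c = e/(1 − 0.89219) = 0.06/0.10781 = 0.55653.
New p* = 1 − e/c = 1 − 0.10140/0.55653 = 0.81780.
Expected occupied = 269 × 0.81780 = 219.99 ≈ 220.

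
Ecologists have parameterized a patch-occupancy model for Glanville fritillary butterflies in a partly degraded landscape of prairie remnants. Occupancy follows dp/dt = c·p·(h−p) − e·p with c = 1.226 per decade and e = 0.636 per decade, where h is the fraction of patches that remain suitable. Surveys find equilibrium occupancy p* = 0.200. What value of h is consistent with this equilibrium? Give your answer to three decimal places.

At equilibrium c(h−p*) = e, so h = p* + e/c.
h = 0.200 + 0.636/1.226 = 0.200 + 0.5188 = 0.7188.

0.719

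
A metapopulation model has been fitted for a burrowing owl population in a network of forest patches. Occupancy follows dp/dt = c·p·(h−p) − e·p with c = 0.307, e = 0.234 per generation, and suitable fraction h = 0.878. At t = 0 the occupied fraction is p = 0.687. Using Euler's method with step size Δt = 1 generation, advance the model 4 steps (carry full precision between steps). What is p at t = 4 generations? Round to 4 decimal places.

Update rule: p ← p + [c·p·(h−p) − e·p]·Δt with Δt = 1.
p: 0.68700 → 0.56653  (Δp = -0.12047)
p: 0.56653 → 0.48813  (Δp = -0.07839)
p: 0.48813 → 0.43233  (Δp = -0.05580)
p: 0.43233 → 0.39032  (Δp = -0.04201)

0.3903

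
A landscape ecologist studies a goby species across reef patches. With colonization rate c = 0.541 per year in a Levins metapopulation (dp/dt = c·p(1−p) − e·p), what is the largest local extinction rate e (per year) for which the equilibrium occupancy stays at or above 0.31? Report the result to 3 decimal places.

1 − e/c ≥ 0.31 ⇒ e ≤ c(1 − 0.31) = 0.541 × 0.6900.
e_max = 0.3733.

0.373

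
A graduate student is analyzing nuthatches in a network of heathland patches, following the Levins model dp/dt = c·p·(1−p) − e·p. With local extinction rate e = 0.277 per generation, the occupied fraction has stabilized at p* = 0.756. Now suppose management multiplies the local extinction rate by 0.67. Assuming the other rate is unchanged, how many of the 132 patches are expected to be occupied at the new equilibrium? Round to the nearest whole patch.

Balance c(1−p*) = e gives c = e/(1 − 0.75600) = 0.277/0.24400 = 1.13525.
New p* = 1 − e/c = 1 − 0.18559/1.13525 = 0.83652.
Expected occupied = 132 × 0.83652 = 110.42 ≈ 110.

110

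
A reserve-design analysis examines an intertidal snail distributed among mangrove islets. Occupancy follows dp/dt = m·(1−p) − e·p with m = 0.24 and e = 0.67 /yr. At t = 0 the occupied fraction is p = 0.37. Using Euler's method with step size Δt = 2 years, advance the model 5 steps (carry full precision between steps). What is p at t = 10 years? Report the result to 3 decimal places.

0.224

Update rule: p ← p + [m·(1−p) − e·p]·Δt with Δt = 2.
  1  |  dp/dt·Δt = -0.193400  |  p_1 = 0.176600
  2  |  dp/dt·Δt = +0.158588  |  p_2 = 0.335188
  3  |  dp/dt·Δt = -0.130042  |  p_3 = 0.205146
  4  |  dp/dt·Δt = +0.106635  |  p_4 = 0.311780
  5  |  dp/dt·Δt = -0.087440  |  p_5 = 0.224340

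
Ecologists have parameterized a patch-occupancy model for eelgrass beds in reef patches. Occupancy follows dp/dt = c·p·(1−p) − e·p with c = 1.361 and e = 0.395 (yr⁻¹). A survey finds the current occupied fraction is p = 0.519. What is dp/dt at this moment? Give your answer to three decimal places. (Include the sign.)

Colonization term: c·p·(1−p) = 1.361×0.519×0.4810 = 0.33976.
Extinction term: e·p = 0.20501.
dp/dt = 0.33976 − 0.20501 = 0.13475.

0.135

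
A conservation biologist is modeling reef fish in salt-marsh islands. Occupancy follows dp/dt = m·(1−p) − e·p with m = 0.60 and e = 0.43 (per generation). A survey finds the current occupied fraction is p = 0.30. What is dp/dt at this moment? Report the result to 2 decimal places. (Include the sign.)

Colonization term: m·(1−p) = 0.60×0.7000 = 0.42000.
Extinction term: e·p = 0.12900.
dp/dt = 0.42000 − 0.12900 = 0.29100.

0.29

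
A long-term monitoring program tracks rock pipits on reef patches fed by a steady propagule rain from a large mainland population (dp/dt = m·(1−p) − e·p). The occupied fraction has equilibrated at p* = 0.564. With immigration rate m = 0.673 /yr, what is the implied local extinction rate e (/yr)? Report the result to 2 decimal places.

At equilibrium m(1−p*) = e·p*, so e = m(1−p*)/p*.
e = 0.673 × 0.4360 / 0.564 = 0.5203.

0.52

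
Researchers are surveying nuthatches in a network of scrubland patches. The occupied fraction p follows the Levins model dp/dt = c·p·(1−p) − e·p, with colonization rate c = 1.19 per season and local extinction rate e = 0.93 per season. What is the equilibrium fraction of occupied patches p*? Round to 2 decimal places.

0.22

Setting dp/dt = 0 and dividing through by p* gives c·(1−p*) = e.
So p* = 1 − e/c = 1 − 0.93/1.19 = 1 − 0.7815 = 0.2185.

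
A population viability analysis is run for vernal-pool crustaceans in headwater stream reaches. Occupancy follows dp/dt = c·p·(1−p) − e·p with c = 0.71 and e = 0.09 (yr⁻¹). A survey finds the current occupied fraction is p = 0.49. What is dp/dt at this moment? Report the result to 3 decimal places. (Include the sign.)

0.133

Colonization term: c·p·(1−p) = 0.71×0.49×0.5100 = 0.17743.
Extinction term: e·p = 0.04410.
dp/dt = 0.17743 − 0.04410 = 0.13333.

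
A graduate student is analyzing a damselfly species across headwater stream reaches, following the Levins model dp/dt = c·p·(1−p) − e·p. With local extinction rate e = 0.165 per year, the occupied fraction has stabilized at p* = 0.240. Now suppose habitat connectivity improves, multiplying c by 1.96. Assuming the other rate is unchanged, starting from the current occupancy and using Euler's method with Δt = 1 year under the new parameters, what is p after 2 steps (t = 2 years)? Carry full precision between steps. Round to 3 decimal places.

Balance c(1−p*) = e gives c = e/(1 − 0.24000) = 0.165/0.76000 = 0.21711.
Starting from p₀ = 0.24000; update p ← p + (dp/dt)·Δt with the new parameters.
step 1: Δp = +0.03802, p = 0.27802
step 2: Δp = +0.03954, p = 0.31756

0.318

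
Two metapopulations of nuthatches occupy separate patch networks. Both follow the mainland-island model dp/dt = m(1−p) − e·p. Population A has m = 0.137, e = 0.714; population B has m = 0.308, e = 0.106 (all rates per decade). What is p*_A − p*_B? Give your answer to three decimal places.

-0.583

A: p*_A = m/(m+e) = 0.137/0.8510 = 0.1610.
B: p*_B = 0.308/0.4140 = 0.7440.
p*_A − p*_B = 0.1610 − 0.7440 = -0.5830.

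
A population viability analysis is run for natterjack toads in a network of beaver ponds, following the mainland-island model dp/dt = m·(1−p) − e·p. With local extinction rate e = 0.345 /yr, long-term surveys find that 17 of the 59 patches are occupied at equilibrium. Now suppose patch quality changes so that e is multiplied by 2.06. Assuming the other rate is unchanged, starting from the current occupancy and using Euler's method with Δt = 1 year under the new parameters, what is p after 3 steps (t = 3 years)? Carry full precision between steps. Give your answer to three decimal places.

Observed p* = 17/59 = 0.28814.
Balance m(1−p*) = e·p* gives m = e·p*/(1−p*) = 0.345×0.28814/0.71186 = 0.13964.
Starting from p₀ = 0.28814; update p ← p + (dp/dt)·Δt with the new parameters.
step 1: Δp = -0.10537, p = 0.18276
step 2: Δp = -0.01577, p = 0.16699
step 3: Δp = -0.00236, p = 0.16463

0.165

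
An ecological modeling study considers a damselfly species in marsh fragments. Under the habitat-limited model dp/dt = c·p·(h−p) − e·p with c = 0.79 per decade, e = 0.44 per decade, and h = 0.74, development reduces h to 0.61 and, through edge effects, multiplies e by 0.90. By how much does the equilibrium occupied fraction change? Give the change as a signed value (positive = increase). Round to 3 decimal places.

Before: p* = h − e/c = 0.74 − 0.44/0.79 = 0.74 − 0.5570 = 0.1830.
After: c = 0.79, e = 0.396, h = 0.61; p* = 0.61 − 0.396/0.79 = 0.1087.
Δp* = 0.1087 − 0.1830 = -0.0743.

-0.074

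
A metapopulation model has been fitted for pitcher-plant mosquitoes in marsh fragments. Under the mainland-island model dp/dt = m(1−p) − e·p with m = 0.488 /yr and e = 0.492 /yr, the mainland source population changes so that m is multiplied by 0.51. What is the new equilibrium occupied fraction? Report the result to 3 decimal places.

Before: p* = 0.488/(0.488+0.492) = 0.4980.
After: m = 0.24888, e = 0.492; p* = 0.24888/0.7409 = 0.3359.

0.336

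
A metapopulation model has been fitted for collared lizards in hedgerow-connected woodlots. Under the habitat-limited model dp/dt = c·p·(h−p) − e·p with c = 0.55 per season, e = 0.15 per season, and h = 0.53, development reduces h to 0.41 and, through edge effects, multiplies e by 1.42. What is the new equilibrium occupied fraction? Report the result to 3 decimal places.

0.023

Before: p* = h − e/c = 0.53 − 0.15/0.55 = 0.53 − 0.2727 = 0.2573.
After: c = 0.55, e = 0.213, h = 0.41; p* = 0.41 − 0.213/0.55 = 0.0227.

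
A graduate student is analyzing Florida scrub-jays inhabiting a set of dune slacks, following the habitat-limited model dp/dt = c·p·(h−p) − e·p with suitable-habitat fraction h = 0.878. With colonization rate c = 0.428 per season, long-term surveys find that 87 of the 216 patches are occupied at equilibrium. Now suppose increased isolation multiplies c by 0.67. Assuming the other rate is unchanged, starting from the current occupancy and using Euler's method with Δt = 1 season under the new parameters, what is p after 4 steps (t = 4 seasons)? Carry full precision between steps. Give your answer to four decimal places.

0.3188

Observed p* = 87/216 = 0.40278.
Balance c(h−p*) = e gives e = 0.428×(0.878 − 0.40278) = 0.20340.
Starting from p₀ = 0.40278; update p ← p + (dp/dt)·Δt with the new parameters.
p: 0.40278 → 0.37574  (Δp = -0.02703)
p: 0.37574 → 0.35344  (Δp = -0.02231)
p: 0.35344 → 0.33471  (Δp = -0.01872)
p: 0.33471 → 0.31878  (Δp = -0.01593)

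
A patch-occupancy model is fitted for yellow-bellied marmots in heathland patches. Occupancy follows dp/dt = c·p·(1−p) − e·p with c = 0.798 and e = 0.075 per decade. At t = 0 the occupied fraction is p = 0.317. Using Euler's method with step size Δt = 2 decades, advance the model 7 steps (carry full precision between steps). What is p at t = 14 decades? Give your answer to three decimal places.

0.906

Update rule: p ← p + [c·p·(1−p) − e·p]·Δt with Δt = 2.
step 1: Δp = +0.29800, p = 0.61500
step 2: Δp = +0.28564, p = 0.90064
step 3: Δp = +0.00772, p = 0.90836
step 4: Δp = -0.00341, p = 0.90496
step 5: Δp = +0.00153, p = 0.90648
step 6: Δp = -0.00068, p = 0.90581
step 7: Δp = +0.00030, p = 0.90611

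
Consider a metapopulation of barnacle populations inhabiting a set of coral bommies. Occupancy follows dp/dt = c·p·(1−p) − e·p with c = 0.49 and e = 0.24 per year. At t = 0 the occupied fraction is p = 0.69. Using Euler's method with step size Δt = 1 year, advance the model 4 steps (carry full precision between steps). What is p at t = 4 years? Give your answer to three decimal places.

Update rule: p ← p + [c·p·(1−p) − e·p]·Δt with Δt = 1.
t = 1: p = 0.69000 + (-0.06079) = 0.62921
t = 2: p = 0.62921 + (-0.03669) = 0.59252
t = 3: p = 0.59252 + (-0.02390) = 0.56862
t = 4: p = 0.56862 + (-0.01628) = 0.55234

0.552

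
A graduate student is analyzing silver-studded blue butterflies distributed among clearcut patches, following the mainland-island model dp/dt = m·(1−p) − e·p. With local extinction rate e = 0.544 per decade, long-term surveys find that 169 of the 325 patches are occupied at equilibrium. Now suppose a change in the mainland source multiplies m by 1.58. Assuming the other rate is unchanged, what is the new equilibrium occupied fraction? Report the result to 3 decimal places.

Observed p* = 169/325 = 0.52000.
Balance m(1−p*) = e·p* gives m = e·p*/(1−p*) = 0.544×0.52000/0.48000 = 0.58933.
New p* = m/(m+e) = 0.93114/(0.93114+0.54400) = 0.63122.

0.631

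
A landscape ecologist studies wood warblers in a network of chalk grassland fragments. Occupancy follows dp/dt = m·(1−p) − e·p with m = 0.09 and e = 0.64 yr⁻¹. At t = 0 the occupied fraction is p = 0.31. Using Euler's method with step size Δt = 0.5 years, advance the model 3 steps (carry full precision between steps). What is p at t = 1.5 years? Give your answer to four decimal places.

Update rule: p ← p + [m·(1−p) − e·p]·Δt with Δt = 0.5.
  1  |  dp/dt·Δt = -0.068150  |  p_1 = 0.241850
  2  |  dp/dt·Δt = -0.043275  |  p_2 = 0.198575
  3  |  dp/dt·Δt = -0.027480  |  p_3 = 0.171095

0.1711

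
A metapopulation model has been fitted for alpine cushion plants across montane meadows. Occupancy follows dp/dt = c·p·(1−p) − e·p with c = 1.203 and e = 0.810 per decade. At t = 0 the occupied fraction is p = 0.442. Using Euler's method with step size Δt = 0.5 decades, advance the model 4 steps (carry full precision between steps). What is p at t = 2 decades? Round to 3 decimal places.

0.364

Update rule: p ← p + [c·p·(1−p) − e·p]·Δt with Δt = 0.5.
step 1: Δp = -0.03066, p = 0.41134
step 2: Δp = -0.02095, p = 0.39040
step 3: Δp = -0.01496, p = 0.37543
step 4: Δp = -0.01101, p = 0.36443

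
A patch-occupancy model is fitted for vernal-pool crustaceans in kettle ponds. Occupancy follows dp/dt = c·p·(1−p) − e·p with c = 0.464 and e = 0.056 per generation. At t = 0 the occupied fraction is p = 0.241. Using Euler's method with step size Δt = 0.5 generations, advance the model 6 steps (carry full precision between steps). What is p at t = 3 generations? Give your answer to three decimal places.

0.489

Update rule: p ← p + [c·p·(1−p) − e·p]·Δt with Δt = 0.5.
step 1: Δp = +0.03569, p = 0.27669
step 2: Δp = +0.03868, p = 0.31537
step 3: Δp = +0.04126, p = 0.35663
step 4: Δp = +0.04325, p = 0.39988
step 5: Δp = +0.04448, p = 0.44436
step 6: Δp = +0.04484, p = 0.48920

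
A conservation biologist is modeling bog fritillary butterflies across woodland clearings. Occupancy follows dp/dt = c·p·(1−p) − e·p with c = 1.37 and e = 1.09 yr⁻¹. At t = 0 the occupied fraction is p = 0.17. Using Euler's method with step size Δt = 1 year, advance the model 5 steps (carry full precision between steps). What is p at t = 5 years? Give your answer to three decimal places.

Update rule: p ← p + [c·p·(1−p) − e·p]·Δt with Δt = 1.
step 1: Δp = +0.00801, p = 0.17801
step 2: Δp = +0.00643, p = 0.18444
step 3: Δp = +0.00504, p = 0.18948
step 4: Δp = +0.00387, p = 0.19335
step 5: Δp = +0.00292, p = 0.19627

0.196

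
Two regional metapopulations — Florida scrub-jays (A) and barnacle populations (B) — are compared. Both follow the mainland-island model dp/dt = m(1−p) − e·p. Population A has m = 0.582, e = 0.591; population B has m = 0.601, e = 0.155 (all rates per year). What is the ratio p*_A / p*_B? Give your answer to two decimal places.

A: p*_A = m/(m+e) = 0.582/1.1730 = 0.4962.
B: p*_B = 0.601/0.7560 = 0.7950.
p*_A / p*_B = 0.4962/0.7950 = 0.6241.

0.62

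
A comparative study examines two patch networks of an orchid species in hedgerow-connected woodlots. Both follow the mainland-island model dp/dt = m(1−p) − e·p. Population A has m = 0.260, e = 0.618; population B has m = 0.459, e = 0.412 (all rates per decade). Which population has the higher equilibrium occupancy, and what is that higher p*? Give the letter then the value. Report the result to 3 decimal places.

B, 0.527

A: p*_A = m/(m+e) = 0.260/0.8780 = 0.2961.
B: p*_B = 0.459/0.8710 = 0.5270.
B is higher at 0.5270.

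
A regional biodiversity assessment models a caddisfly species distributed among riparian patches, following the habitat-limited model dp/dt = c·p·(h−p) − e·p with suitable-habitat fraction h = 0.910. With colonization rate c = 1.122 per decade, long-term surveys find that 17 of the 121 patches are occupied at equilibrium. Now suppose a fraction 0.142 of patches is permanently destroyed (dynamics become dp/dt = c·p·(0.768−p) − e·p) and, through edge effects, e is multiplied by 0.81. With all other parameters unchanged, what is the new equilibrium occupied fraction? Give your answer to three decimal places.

0.145

Observed p* = 17/121 = 0.14050.
Balance c(h−p*) = e gives e = 1.122×(0.91 − 0.14050) = 0.86338.
New p* = 0.768 − e/c = 0.768 − 0.69934/1.12200 = 0.14470.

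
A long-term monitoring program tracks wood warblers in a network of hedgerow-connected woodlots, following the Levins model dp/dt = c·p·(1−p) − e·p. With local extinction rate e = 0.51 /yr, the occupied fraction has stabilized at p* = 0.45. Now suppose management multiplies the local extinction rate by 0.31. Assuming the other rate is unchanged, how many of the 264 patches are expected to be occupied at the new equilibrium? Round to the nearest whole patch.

219

Balance c(1−p*) = e gives c = e/(1 − 0.45000) = 0.51/0.55000 = 0.92727.
New p* = 1 − e/c = 1 − 0.15810/0.92727 = 0.82950.
Expected occupied = 264 × 0.82950 = 218.99 ≈ 219.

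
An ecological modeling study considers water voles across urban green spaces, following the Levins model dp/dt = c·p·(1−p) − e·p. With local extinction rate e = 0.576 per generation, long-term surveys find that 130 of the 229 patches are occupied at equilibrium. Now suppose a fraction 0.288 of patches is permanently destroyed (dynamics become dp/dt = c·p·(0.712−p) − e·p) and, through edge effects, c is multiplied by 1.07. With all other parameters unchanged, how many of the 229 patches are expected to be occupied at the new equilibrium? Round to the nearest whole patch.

71

Observed p* = 130/229 = 0.56769.
Balance c(1−p*) = e gives c = e/(1 − 0.56769) = 0.576/0.43231 = 1.33238.
New p* = 0.712 − e/c = 0.712 − 0.57600/1.42565 = 0.30797.
Expected occupied = 229 × 0.30797 = 70.53 ≈ 71.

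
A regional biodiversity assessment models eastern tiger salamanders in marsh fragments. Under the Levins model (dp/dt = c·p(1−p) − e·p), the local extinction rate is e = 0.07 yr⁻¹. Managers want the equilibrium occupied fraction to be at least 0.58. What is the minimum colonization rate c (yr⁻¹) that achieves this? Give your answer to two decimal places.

p* = 1 − e/c ≥ 0.58 requires e/c ≤ 0.4200, i.e. c ≥ e/0.4200.
c_min = 0.07/0.4200 = 0.1667.

0.17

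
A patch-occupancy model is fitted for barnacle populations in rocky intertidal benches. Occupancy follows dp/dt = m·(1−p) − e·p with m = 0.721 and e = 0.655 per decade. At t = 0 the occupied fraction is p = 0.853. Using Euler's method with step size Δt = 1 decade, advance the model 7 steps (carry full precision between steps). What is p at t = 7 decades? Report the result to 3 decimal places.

Update rule: p ← p + [m·(1−p) − e·p]·Δt with Δt = 1.
p: 0.85300 → 0.40027  (Δp = -0.45273)
p: 0.40027 → 0.57050  (Δp = +0.17023)
p: 0.57050 → 0.50649  (Δp = -0.06400)
p: 0.50649 → 0.53056  (Δp = +0.02407)
p: 0.53056 → 0.52151  (Δp = -0.00905)
p: 0.52151 → 0.52491  (Δp = +0.00340)
p: 0.52491 → 0.52363  (Δp = -0.00128)

0.524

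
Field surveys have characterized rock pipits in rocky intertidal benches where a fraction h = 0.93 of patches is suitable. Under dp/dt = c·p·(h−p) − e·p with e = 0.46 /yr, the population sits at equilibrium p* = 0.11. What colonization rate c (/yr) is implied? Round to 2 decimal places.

At equilibrium c(h−p*) = e, so c = e/(h−p*).
c = 0.46/(0.93 − 0.11) = 0.46/0.8200 = 0.5610.

0.56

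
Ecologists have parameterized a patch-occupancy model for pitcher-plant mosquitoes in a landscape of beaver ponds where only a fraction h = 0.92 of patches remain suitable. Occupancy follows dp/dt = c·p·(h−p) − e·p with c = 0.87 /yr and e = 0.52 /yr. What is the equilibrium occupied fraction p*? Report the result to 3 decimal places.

Setting dp/dt = 0 and dividing by p* gives c·(h−p*) = e.
So p* = h − e/c = 0.92 − 0.52/0.87 = 0.92 − 0.5977 = 0.3223.

0.322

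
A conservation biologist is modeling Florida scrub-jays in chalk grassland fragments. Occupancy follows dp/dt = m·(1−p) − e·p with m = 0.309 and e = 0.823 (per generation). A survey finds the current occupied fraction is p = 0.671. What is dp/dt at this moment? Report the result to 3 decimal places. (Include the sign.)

-0.451

Colonization term: m·(1−p) = 0.309×0.3290 = 0.10166.
Extinction term: e·p = 0.55223.
dp/dt = 0.10166 − 0.55223 = -0.45057.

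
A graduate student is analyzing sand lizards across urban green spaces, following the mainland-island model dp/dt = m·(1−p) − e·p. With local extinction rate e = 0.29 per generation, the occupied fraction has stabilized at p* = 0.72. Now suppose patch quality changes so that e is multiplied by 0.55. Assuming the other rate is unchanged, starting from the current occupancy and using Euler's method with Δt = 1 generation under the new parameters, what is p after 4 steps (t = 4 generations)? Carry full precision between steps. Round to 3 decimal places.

Balance m(1−p*) = e·p* gives m = e·p*/(1−p*) = 0.29×0.72000/0.28000 = 0.74571.
Starting from p₀ = 0.72000; update p ← p + (dp/dt)·Δt with the new parameters.
t = 1: p = 0.72000 + (+0.09396) = 0.81396
t = 2: p = 0.81396 + (+0.00891) = 0.82287
t = 3: p = 0.82287 + (+0.00084) = 0.82371
t = 4: p = 0.82371 + (+0.00008) = 0.82379

0.824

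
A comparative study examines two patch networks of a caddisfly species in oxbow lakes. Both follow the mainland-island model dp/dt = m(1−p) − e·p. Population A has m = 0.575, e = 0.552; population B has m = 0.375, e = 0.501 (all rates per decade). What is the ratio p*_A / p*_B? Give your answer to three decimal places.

1.192

A: p*_A = m/(m+e) = 0.575/1.1270 = 0.5102.
B: p*_B = 0.375/0.8760 = 0.4281.
p*_A / p*_B = 0.5102/0.4281 = 1.1918.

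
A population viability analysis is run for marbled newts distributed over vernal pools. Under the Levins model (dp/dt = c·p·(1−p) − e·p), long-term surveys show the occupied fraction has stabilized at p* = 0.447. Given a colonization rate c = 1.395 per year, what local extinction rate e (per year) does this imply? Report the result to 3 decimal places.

At equilibrium c(1−p*) = e.
e = 1.395 × (1 − 0.447) = 1.395 × 0.5530 = 0.7714.

0.771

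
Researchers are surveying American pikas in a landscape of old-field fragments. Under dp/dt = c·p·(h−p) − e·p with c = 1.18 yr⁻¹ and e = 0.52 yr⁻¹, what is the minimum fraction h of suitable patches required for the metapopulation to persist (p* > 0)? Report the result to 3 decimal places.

p* = h − e/c is positive only when h > e/c.
h_min = e/c = 0.52/1.18 = 0.4407.

0.441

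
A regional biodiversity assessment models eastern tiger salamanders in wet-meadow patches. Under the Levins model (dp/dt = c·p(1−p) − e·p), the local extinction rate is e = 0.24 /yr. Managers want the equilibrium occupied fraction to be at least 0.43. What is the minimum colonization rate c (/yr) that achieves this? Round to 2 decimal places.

p* = 1 − e/c ≥ 0.43 requires e/c ≤ 0.5700, i.e. c ≥ e/0.5700.
c_min = 0.24/0.5700 = 0.4211.

0.42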